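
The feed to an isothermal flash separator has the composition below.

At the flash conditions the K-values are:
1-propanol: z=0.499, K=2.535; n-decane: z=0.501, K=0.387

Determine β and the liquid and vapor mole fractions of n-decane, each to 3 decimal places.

β = 0.488, x_n-decane = 0.715, y_n-decane = 0.277

Binary case is linear: z₁(K₁−1)(1+β(K₂−1)) + z₂(K₂−1)(1+β(K₁−1)) = 0
⇒ β = [z₁(K₁−1)+z₂(K₂−1)] / [−(K₁−1)(K₂−1)] = 0.4589/0.9410 = 0.488
Compositions from xᵢ = zᵢ/(1+β(Kᵢ−1)), yᵢ = Kᵢxᵢ:
  1-propanol: x = 0.285, y = 0.723
  n-decane: x = 0.715, y = 0.277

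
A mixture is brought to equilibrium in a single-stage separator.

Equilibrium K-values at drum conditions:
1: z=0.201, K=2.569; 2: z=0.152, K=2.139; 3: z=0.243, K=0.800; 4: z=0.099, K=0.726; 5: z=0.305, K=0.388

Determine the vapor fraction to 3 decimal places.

Let ψ = V/F and solve Σ zᵢ(Kᵢ−1)/(1+ψ(Kᵢ−1)) = 0.
Check two-phase: ΣzᵢKᵢ = 1.226 > 1 and Σzᵢ/Kᵢ = 1.375 > 1, so g(0) = 0.226 > 0 and g(1) = -0.375 < 0.
Iterate (Newton) starting at ψ = 0.55:
  ψ = 0.550: g = -0.0922, g' = -0.499 → ψ = 0.365
Converged at ψ = 0.365.

ψ = 0.365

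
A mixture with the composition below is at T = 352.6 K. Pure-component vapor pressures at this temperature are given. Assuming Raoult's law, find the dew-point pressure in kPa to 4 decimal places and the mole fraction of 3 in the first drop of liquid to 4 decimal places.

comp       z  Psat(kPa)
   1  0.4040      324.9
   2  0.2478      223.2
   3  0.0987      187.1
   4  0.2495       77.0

At the dew point ψ → 1, so Σzᵢ/Kᵢ = 1 with Kᵢ = Pᵢˢᵃᵗ/P ⇒ 1/P = Σzᵢ/Pᵢˢᵃᵗ.
1/P = 0.4040/324.9 + 0.2478/223.2 + 0.0987/187.1 + 0.2495/77.0 = 0.0061215 ⇒ P = 163.3597 kPa
xᵢ = zᵢP/Pᵢˢᵃᵗ ⇒ x_3 = 0.0987·163.3597/187.1 = 0.0862

Pdew = 163.3597 kPa, x_3 = 0.0862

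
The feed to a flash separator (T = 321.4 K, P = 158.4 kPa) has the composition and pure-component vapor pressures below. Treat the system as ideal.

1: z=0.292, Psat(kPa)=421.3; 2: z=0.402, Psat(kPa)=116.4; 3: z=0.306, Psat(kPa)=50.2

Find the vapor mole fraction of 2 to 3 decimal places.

Raoult's law: Kᵢ = Pᵢˢᵃᵗ/P = Pᵢˢᵃᵗ/158.4.
  K_1 = 421.3/158.4 = 2.65972, K_2 = 116.4/158.4 = 0.73485, K_3 = 50.2/158.4 = 0.31692
Newton iteration, ψ⁰ = 0.58:
  ψ = 0.580: g = -0.2252, g' = -0.640 → ψ = 0.228
  ψ = 0.228: g = -0.0095, g' = -0.656 → ψ = 0.214
Converged at ψ = 0.214.
Compositions from xᵢ = zᵢ/(1+ψ(Kᵢ−1)), yᵢ = Kᵢxᵢ:
  1: x = 0.216, y = 0.573
  2: x = 0.426, y = 0.313
  3: x = 0.358, y = 0.114

y_2 = 0.313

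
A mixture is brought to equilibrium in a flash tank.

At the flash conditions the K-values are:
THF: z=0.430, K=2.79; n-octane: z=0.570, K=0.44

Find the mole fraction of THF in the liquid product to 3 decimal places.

x_THF = 0.238

Let ψ = V/F and solve Σ zᵢ(Kᵢ−1)/(1+ψ(Kᵢ−1)) = 0.
Check two-phase: ΣzᵢKᵢ = 1.450 > 1 and Σzᵢ/Kᵢ = 1.450 > 1, so g(0) = 0.451 > 0 and g(1) = -0.450 < 0.
Binary case is linear: z₁(K₁−1)(1+ψ(K₂−1)) + z₂(K₂−1)(1+ψ(K₁−1)) = 0
⇒ ψ = [z₁(K₁−1)+z₂(K₂−1)] / [−(K₁−1)(K₂−1)] = 0.4505/1.0024 = 0.449
Compositions from xᵢ = zᵢ/(1+ψ(Kᵢ−1)), yᵢ = Kᵢxᵢ:
  THF: x = 0.238, y = 0.665
  n-octane: x = 0.762, y = 0.335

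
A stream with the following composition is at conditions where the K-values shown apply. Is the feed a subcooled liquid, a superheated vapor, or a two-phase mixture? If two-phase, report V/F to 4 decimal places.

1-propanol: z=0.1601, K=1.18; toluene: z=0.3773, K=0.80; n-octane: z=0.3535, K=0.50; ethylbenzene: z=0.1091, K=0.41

subcooled liquid

ΣzᵢKᵢ = 0.7122; Σzᵢ/Kᵢ = 1.5804.
Since ΣzᵢKᵢ < 1 the mixture is below its bubble point — single liquid phase.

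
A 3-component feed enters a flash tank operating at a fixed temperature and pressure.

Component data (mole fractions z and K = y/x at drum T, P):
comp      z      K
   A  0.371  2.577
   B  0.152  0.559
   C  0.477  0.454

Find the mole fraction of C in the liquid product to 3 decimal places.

Material balance + equilibrium reduce to Σ zᵢ(Kᵢ−1)/(1+ψ(Kᵢ−1)) = 0.
g(0) = ΣzᵢKᵢ − 1 = 0.258 and g(1) = 1 − Σzᵢ/Kᵢ = -0.467, so a root lies in (0, 1).
Newton iteration, ψ⁰ = 0.32:
  ψ = 0.320: g = -0.0048, g' = -0.656 → ψ = 0.313
Converged at ψ = 0.313.
Compositions from xᵢ = zᵢ/(1+ψ(Kᵢ−1)), yᵢ = Kᵢxᵢ:
  A: x = 0.248, y = 0.640
  B: x = 0.176, y = 0.099
  C: x = 0.575, y = 0.261

x_C = 0.575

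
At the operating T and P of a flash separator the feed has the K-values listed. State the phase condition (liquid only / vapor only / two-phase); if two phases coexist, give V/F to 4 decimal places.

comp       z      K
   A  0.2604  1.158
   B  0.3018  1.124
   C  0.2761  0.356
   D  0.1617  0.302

ΣzᵢKᵢ = 0.7879; Σzᵢ/Kᵢ = 1.8044.
Since ΣzᵢKᵢ < 1 the mixture is below its bubble point — single liquid phase.

liquid only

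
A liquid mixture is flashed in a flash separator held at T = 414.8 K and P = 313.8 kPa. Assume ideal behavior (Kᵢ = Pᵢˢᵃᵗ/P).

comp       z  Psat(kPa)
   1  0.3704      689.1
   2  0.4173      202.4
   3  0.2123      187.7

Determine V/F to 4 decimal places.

V/F = 0.4717

Raoult's law: Kᵢ = Pᵢˢᵃᵗ/P = Pᵢˢᵃᵗ/313.8.
  K_1 = 689.1/313.8 = 2.195985, K_2 = 202.4/313.8 = 0.644997, K_3 = 187.7/313.8 = 0.598152
Rachford–Rice: g(V/F) = Σ zᵢ(Kᵢ−1)/(1+V/F(Kᵢ−1)) = 0.
Check two-phase: ΣzᵢKᵢ = 1.2095 > 1 and Σzᵢ/Kᵢ = 1.1706 > 1, so g(0) = 0.2095 > 0 and g(1) = -0.1706 < 0.
Newton–Raphson from V/F = 0.5:
  V/F = 0.5000: g = -0.00966, g' = -0.3389 → V/F = 0.4715
  V/F = 0.4715: g = 0.00008, g' = -0.3447 → V/F = 0.4717
Converged at V/F = 0.4717.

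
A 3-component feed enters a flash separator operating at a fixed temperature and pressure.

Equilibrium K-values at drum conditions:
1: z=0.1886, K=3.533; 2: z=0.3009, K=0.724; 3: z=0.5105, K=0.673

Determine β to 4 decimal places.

β = 0.2914

Let β = V/F and solve Σ zᵢ(Kᵢ−1)/(1+β(Kᵢ−1)) = 0.
Feasibility: ΣzᵢKᵢ = 1.2277, Σzᵢ/Kᵢ = 1.2275 — both > 1, two phases present.
Newton iteration, β⁰ = 0.5:
  β = 0.5000: g = -0.08513, g' = -0.3444 → β = 0.2528
  β = 0.2528: g = 0.01996, g' = -0.5410 → β = 0.2897
  β = 0.2897: g = 0.00085, g' = -0.4962 → β = 0.2914
Converged at β = 0.2914.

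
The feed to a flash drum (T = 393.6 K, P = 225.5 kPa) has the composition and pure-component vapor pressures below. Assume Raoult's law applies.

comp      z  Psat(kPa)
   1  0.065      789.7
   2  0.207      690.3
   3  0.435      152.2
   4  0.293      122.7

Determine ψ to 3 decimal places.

Raoult's law: Kᵢ = Pᵢˢᵃᵗ/P = Pᵢˢᵃᵗ/225.5.
  K_1 = 789.7/225.5 = 3.50200, K_2 = 690.3/225.5 = 3.06120, K_3 = 152.2/225.5 = 0.67494, K_4 = 122.7/225.5 = 0.54412
Let ψ = V/F and solve Σ zᵢ(Kᵢ−1)/(1+ψ(Kᵢ−1)) = 0.
g(0) = ΣzᵢKᵢ − 1 = 0.314 and g(1) = 1 − Σzᵢ/Kᵢ = -0.269, so a root lies in (0, 1).
Newton iteration, ψ⁰ = 0.38:
  ψ = 0.380: g = -0.0003, g' = -0.532 → ψ = 0.380
Converged at ψ = 0.380.

ψ = 0.380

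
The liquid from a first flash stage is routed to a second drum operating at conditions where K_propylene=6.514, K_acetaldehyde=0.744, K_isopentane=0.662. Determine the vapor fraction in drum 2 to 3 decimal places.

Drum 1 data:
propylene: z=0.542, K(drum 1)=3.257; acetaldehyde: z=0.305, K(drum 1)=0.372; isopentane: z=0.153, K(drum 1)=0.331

V/F (drum 2) = 0.635

Drum 1:
Iterate (Newton) starting at ψ₁ = 0.38:
  ψ₁ = 0.380: g = 0.2697, g' = -1.131 → ψ₁ = 0.619
  ψ₁ = 0.619: g = 0.0228, g' = -1.002 → ψ₁ = 0.641
Converged at ψ₁ = 0.641.
Drum-1 compositions:
  propylene: x = 0.221, y = 0.721
  acetaldehyde: x = 0.511, y = 0.190
  isopentane: x = 0.268, y = 0.089
Drum-2 feed = drum-1 liquid: z₂ = (0.2215, 0.5106, 0.2679).
Drum 2:
Newton–Raphson from ψ₂ = 0.38:
  ψ₂ = 0.380: g = 0.1459, g' = -0.784 → ψ₂ = 0.566
  ψ₂ = 0.566: g = 0.0315, g' = -0.489 → ψ₂ = 0.630
  ψ₂ = 0.630: g = 0.0019, g' = -0.433 → ψ₂ = 0.635
Converged at ψ₂ = 0.635.
  propylene: x = 0.049, y = 0.321
  acetaldehyde: x = 0.610, y = 0.454
  isopentane: x = 0.341, y = 0.226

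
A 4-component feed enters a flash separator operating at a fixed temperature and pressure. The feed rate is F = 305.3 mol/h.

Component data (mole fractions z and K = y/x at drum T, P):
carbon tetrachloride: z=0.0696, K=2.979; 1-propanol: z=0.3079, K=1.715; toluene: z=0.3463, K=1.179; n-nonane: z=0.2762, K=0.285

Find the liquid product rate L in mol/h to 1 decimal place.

Iterate (Newton) starting at β = 0.56:
  β = 0.5600: g = -0.05048, g' = -0.5435 → β = 0.4671
  β = 0.4671: g = -0.00271, g' = -0.4898 → β = 0.4616
Converged at β = 0.4616.
Then V = β·F = 0.4616·305.3 = 140.9 mol/h and L = F − V = 164.4 mol/h.

L = 164.4 mol/h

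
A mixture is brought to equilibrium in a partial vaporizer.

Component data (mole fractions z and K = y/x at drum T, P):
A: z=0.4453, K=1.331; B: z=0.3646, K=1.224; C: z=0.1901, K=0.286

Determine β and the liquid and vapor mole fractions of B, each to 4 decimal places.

Newton–Raphson from β = 0.51:
  β = 0.5100: g = -0.01406, g' = -0.2901 → β = 0.4615
  β = 0.4615: g = -0.00057, g' = -0.2673 → β = 0.4594
Converged at β = 0.4594.
Compositions from xᵢ = zᵢ/(1+β(Kᵢ−1)), yᵢ = Kᵢxᵢ:
  A: x = 0.3865, y = 0.5145
  B: x = 0.3306, y = 0.4046
  C: x = 0.2829, y = 0.0809

β = 0.4594, x_B = 0.3306, y_B = 0.4046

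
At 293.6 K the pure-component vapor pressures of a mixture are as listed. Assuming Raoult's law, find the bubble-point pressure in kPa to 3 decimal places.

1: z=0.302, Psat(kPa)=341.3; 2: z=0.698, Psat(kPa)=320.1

At the bubble point ψ → 0, so ΣzᵢKᵢ = 1 with Kᵢ = Pᵢˢᵃᵗ/P ⇒ P = ΣzᵢPᵢˢᵃᵗ.
P = 0.302·341.3 + 0.698·320.1 = 326.502 kPa

Pbub = 326.502 kPa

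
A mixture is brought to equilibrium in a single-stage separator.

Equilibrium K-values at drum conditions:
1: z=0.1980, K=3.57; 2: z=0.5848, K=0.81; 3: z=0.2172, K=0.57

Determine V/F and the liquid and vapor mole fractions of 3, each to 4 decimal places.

Material balance + equilibrium reduce to Σ zᵢ(Kᵢ−1)/(1+V/F(Kᵢ−1)) = 0.
g(0) = ΣzᵢKᵢ − 1 = 0.3044 and g(1) = 1 − Σzᵢ/Kᵢ = -0.1585, so a root lies in (0, 1).
Iterate (Newton) starting at V/F = 0.5:
  V/F = 0.5000: g = -0.01906, g' = -0.3414 → V/F = 0.4442
  V/F = 0.4442: g = 0.00081, g' = -0.3717 → V/F = 0.4464
Converged at V/F = 0.4464.
Compositions from xᵢ = zᵢ/(1+V/F(Kᵢ−1)), yᵢ = Kᵢxᵢ:
  1: x = 0.0922, y = 0.3292
  2: x = 0.6390, y = 0.5176
  3: x = 0.2688, y = 0.1532

V/F = 0.4464, x_3 = 0.2688, y_3 = 0.1532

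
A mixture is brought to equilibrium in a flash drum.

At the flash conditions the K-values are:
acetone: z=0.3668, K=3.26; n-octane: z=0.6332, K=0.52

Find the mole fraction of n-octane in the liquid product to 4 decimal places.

x_n-octane = 0.8248

Material balance + equilibrium reduce to Σ zᵢ(Kᵢ−1)/(1+β(Kᵢ−1)) = 0.
g(0) = ΣzᵢKᵢ − 1 = 0.5250 and g(1) = 1 − Σzᵢ/Kᵢ = -0.3302, so a root lies in (0, 1).
Binary case is linear: z₁(K₁−1)(1+β(K₂−1)) + z₂(K₂−1)(1+β(K₁−1)) = 0
⇒ β = [z₁(K₁−1)+z₂(K₂−1)] / [−(K₁−1)(K₂−1)] = 0.52503/1.08480 = 0.4840
Compositions from xᵢ = zᵢ/(1+β(Kᵢ−1)), yᵢ = Kᵢxᵢ:
  acetone: x = 0.1752, y = 0.5711
  n-octane: x = 0.8248, y = 0.4289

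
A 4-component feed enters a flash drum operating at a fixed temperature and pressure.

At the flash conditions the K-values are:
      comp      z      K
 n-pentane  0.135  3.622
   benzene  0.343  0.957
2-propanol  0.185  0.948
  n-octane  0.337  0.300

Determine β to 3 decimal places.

β = 0.103

Material balance + equilibrium reduce to Σ zᵢ(Kᵢ−1)/(1+β(Kᵢ−1)) = 0.
g(0) = ΣzᵢKᵢ − 1 = 0.094 and g(1) = 1 − Σzᵢ/Kᵢ = -0.714, so a root lies in (0, 1).
Iterate (Newton) starting at β = 0.44:
  β = 0.440: g = -0.2014, g' = -0.546 → β = 0.071
  β = 0.071: g = 0.0256, g' = -0.843 → β = 0.102
  β = 0.102: g = 0.0011, g' = -0.771 → β = 0.103
Converged at β = 0.103.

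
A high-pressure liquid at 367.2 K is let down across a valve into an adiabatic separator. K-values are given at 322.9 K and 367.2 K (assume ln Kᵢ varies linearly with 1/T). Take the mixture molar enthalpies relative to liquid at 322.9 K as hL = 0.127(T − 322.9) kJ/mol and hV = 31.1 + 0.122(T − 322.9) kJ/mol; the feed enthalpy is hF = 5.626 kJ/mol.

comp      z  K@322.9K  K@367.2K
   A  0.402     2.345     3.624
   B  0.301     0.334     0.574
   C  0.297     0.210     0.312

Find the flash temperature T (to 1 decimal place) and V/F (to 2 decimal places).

T = 327.9 K, V/F = 0.16

Adiabatic flash: solve Rachford–Rice at each trial T, then check hF = ψ·hV(T) + (1−ψ)·hL(T).
  T = 322.9 K: K = (2.345, 0.334, 0.210), RR gives ψ = 0.108, H_out = 3.345 kJ/mol
  T = 367.2 K: K = (3.624, 0.574, 0.312), RR gives ψ = 0.481, H_out = 20.467 kJ/mol
  T = 345.0 K: K = (2.955, 0.445, 0.259), RR gives ψ = 0.312, H_out = 12.475 kJ/mol
  T = 333.9 K: K = (2.641, 0.387, 0.234), RR gives ψ = 0.218, H_out = 8.161 kJ/mol
  T = 328.4 K: K = (2.491, 0.360, 0.222), RR gives ψ = 0.166, H_out = 5.843 kJ/mol
  T = 325.6 K: K = (2.416, 0.347, 0.216), RR gives ψ = 0.137, H_out = 4.598 kJ/mol
  T = 327.0 K: K = (2.454, 0.353, 0.219), RR gives ψ = 0.151, H_out = 5.227 kJ/mol
Linear interpolation between T = 327.0 (H_out = 5.227) and T = 328.4 (H_out = 5.843) on hF = 5.626 gives T ≈ 327.9 K, at which ψ = 0.16.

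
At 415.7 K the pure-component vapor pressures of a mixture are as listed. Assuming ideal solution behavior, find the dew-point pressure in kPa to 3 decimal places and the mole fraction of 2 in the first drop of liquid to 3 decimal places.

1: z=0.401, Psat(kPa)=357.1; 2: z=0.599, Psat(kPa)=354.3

Pdew = 355.418 kPa, x_2 = 0.601

At the dew point ψ → 1, so Σzᵢ/Kᵢ = 1 with Kᵢ = Pᵢˢᵃᵗ/P ⇒ 1/P = Σzᵢ/Pᵢˢᵃᵗ.
1/P = 0.401/357.1 + 0.599/354.3 = 0.002814 ⇒ P = 355.418 kPa
xᵢ = zᵢP/Pᵢˢᵃᵗ ⇒ x_2 = 0.599·355.418/354.3 = 0.601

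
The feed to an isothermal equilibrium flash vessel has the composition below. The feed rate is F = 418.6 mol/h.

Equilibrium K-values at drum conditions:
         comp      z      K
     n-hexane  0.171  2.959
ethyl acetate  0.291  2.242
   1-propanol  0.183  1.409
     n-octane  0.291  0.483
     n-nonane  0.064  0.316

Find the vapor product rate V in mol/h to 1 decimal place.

Newton–Raphson from ψ = 0.5:
  ψ = 0.500: g = 0.1849, g' = -0.570 → ψ = 0.824
  ψ = 0.824: g = 0.0001, g' = -0.616 → ψ = 0.825
Converged at ψ = 0.825.
Then V = ψ·F = 0.8245·418.6 = 345.1 mol/h and L = F − V = 73.5 mol/h.

V = 345.1 mol/h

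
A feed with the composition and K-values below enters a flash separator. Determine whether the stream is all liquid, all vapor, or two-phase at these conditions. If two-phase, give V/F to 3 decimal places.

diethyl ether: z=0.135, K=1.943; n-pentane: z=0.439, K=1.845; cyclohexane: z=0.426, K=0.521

ΣzᵢKᵢ = 1.294; Σzᵢ/Kᵢ = 1.125.
Both exceed 1, so a two-phase solution exists.
Rachford–Rice: g(ψ) = Σ zᵢ(Kᵢ−1)/(1+ψ(Kᵢ−1)) = 0.
Newton iteration, ψ⁰ = 0.5:
  ψ = 0.500: g = 0.0790, g' = -0.379 → ψ = 0.708
  ψ = 0.708: g = -0.0004, g' = -0.390 → ψ = 0.707
Converged at ψ = 0.707.

two-phase, V/F = 0.707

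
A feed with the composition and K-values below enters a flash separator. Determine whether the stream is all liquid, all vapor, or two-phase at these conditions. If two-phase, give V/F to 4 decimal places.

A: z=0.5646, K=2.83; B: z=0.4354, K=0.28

two-phase, V/F = 0.5462

ΣzᵢKᵢ = 1.7197; Σzᵢ/Kᵢ = 1.7545.
Both exceed 1, so a two-phase solution exists.
Binary case is linear: z₁(K₁−1)(1+ψ(K₂−1)) + z₂(K₂−1)(1+ψ(K₁−1)) = 0
⇒ ψ = [z₁(K₁−1)+z₂(K₂−1)] / [−(K₁−1)(K₂−1)] = 0.71973/1.31760 = 0.5462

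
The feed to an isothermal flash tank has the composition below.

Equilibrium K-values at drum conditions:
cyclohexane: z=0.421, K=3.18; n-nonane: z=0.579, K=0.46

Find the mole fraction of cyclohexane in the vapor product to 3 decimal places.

Material balance + equilibrium reduce to Σ zᵢ(Kᵢ−1)/(1+ψ(Kᵢ−1)) = 0.
Feasibility: ΣzᵢKᵢ = 1.605, Σzᵢ/Kᵢ = 1.391 — both > 1, two phases present.
Newton–Raphson from ψ = 0.5:
  ψ = 0.500: g = 0.0108, g' = -0.775 → ψ = 0.514
Converged at ψ = 0.514.
Compositions from xᵢ = zᵢ/(1+ψ(Kᵢ−1)), yᵢ = Kᵢxᵢ:
  cyclohexane: x = 0.199, y = 0.631
  n-nonane: x = 0.801, y = 0.369

y_cyclohexane = 0.631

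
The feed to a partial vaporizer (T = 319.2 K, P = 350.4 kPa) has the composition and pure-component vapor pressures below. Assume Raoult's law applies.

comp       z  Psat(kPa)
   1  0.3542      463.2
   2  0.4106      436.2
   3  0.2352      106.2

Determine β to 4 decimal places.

β = 0.2580

Raoult's law: Kᵢ = Pᵢˢᵃᵗ/P = Pᵢˢᵃᵗ/350.4.
  K_1 = 463.2/350.4 = 1.321918, K_2 = 436.2/350.4 = 1.244863, K_3 = 106.2/350.4 = 0.303082
Material balance + equilibrium reduce to Σ zᵢ(Kᵢ−1)/(1+β(Kᵢ−1)) = 0.
g(0) = ΣzᵢKᵢ − 1 = 0.0506 and g(1) = 1 − Σzᵢ/Kᵢ = -0.3738, so a root lies in (0, 1).
Iterate (Newton) starting at β = 0.5:
  β = 0.5000: g = -0.06379, g' = -0.3159 → β = 0.2980
  β = 0.2980: g = -0.00915, g' = -0.2339 → β = 0.2590
  β = 0.2590: g = -0.00022, g' = -0.2231 → β = 0.2580
Converged at β = 0.2580.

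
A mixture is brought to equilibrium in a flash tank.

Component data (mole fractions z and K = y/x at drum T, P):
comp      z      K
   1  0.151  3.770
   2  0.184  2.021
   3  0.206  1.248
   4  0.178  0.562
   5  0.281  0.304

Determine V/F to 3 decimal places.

V/F = 0.419

Rachford–Rice: g(V/F) = Σ zᵢ(Kᵢ−1)/(1+V/F(Kᵢ−1)) = 0.
g(0) = ΣzᵢKᵢ − 1 = 0.384 and g(1) = 1 − Σzᵢ/Kᵢ = -0.537, so a root lies in (0, 1).
Iterate (Newton) starting at V/F = 0.65:
  V/F = 0.650: g = -0.1599, g' = -0.747 → V/F = 0.436
  V/F = 0.436: g = -0.0116, g' = -0.673 → V/F = 0.419
Converged at V/F = 0.419.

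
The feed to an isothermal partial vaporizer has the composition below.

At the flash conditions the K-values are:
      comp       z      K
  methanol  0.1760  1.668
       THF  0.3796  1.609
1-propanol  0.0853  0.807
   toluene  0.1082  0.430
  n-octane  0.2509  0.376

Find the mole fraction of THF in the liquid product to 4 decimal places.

x_THF = 0.3169

Iterate (Newton) starting at V/F = 0.57:
  V/F = 0.5700: g = -0.09609, g' = -0.4352 → V/F = 0.3492
  V/F = 0.3492: g = -0.00888, g' = -0.3655 → V/F = 0.3249
  V/F = 0.3249: g = -0.00005, g' = -0.3614 → V/F = 0.3248
Converged at V/F = 0.3248.
Compositions from xᵢ = zᵢ/(1+V/F(Kᵢ−1)), yᵢ = Kᵢxᵢ:
  methanol: x = 0.1446, y = 0.2412
  THF: x = 0.3169, y = 0.5099
  1-propanol: x = 0.0910, y = 0.0734
  toluene: x = 0.1328, y = 0.0571
  n-octane: x = 0.3147, y = 0.1183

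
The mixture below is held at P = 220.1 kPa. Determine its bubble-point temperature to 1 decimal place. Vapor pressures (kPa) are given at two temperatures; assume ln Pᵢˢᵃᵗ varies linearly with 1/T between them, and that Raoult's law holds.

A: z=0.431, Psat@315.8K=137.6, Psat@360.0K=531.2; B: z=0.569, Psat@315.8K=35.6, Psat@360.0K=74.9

T = 351.7 K

Bubble-point temperature: ΣzᵢPᵢˢᵃᵗ(T) = P. Interpolate ln Pᵢˢᵃᵗ = aᵢ + bᵢ/T.
  T = 315.8 K: ΣzᵢPᵢˢᵃᵗ = 79.56 kPa
  T = 360.0 K: ΣzᵢPᵢˢᵃᵗ = 271.57 kPa
  T = 337.9 K: ΣzᵢPᵢˢᵃᵗ = 151.89 kPa
  T = 348.9 K: ΣzᵢPᵢˢᵃᵗ = 204.41 kPa
  T = 354.4 K: ΣzᵢPᵢˢᵃᵗ = 235.75 kPa
  T = 351.6 K: ΣzᵢPᵢˢᵃᵗ = 219.34 kPa
Interpolating between 351.6 K and 354.4 K gives T ≈ 351.7 K.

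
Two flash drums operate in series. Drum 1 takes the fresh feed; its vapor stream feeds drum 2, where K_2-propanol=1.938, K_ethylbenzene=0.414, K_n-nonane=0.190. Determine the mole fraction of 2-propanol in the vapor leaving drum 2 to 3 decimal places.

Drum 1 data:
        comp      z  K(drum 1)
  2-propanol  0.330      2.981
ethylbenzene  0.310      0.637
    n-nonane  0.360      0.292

y_2-propanol (drum 2) = 0.815

Drum 1:
Newton iteration, ψ₁⁰ = 0.57:
  ψ₁ = 0.570: g = -0.2622, g' = -0.858 → ψ₁ = 0.264
  ψ₁ = 0.264: g = -0.0090, g' = -0.881 → ψ₁ = 0.254
Converged at ψ₁ = 0.254.
Drum-1 compositions:
  2-propanol: x = 0.219, y = 0.654
  ethylbenzene: x = 0.342, y = 0.218
  n-nonane: x = 0.439, y = 0.128
Drum-2 feed = drum-1 vapor: z₂ = (0.6543, 0.2175, 0.1282).
Drum 2:
Let ψ₂ = V/F and solve Σ zᵢ(Kᵢ−1)/(1+ψ₂(Kᵢ−1)) = 0.
Feasibility: ΣzᵢKᵢ = 1.382, Σzᵢ/Kᵢ = 1.538 — both > 1, two phases present.
Iterate (Newton) starting at ψ₂ = 0.39:
  ψ₂ = 0.390: g = 0.1323, g' = -0.614 → ψ₂ = 0.606
  ψ₂ = 0.606: g = -0.0100, g' = -0.738 → ψ₂ = 0.592
Converged at ψ₂ = 0.592.
  2-propanol: x = 0.421, y = 0.815
  ethylbenzene: x = 0.333, y = 0.138
  n-nonane: x = 0.246, y = 0.047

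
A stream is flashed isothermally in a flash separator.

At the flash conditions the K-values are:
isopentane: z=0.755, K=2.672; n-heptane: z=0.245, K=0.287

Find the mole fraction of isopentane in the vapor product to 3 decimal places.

y_isopentane = 0.799

Rachford–Rice: g(V/F) = Σ zᵢ(Kᵢ−1)/(1+V/F(Kᵢ−1)) = 0.
Check two-phase: ΣzᵢKᵢ = 2.088 > 1 and Σzᵢ/Kᵢ = 1.136 > 1, so g(0) = 1.088 > 0 and g(1) = -0.136 < 0.
Binary case is linear: z₁(K₁−1)(1+V/F(K₂−1)) + z₂(K₂−1)(1+V/F(K₁−1)) = 0
⇒ V/F = [z₁(K₁−1)+z₂(K₂−1)] / [−(K₁−1)(K₂−1)] = 1.0877/1.1921 = 0.912
Compositions from xᵢ = zᵢ/(1+V/F(Kᵢ−1)), yᵢ = Kᵢxᵢ:
  isopentane: x = 0.299, y = 0.799
  n-heptane: x = 0.701, y = 0.201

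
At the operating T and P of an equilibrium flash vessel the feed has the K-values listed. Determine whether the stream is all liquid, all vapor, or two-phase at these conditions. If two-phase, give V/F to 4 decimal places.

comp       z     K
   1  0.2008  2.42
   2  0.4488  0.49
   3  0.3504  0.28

all liquid

ΣzᵢKᵢ = 0.8040; Σzᵢ/Kᵢ = 2.2503.
Since ΣzᵢKᵢ < 1 the mixture is below its bubble point — single liquid phase.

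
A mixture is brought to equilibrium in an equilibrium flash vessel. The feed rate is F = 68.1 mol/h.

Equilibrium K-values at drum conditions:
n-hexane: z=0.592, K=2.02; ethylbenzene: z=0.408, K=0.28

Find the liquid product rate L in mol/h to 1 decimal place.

Iterate (Newton) starting at V/F = 0.37:
  V/F = 0.370: g = 0.0380, g' = -0.718 → V/F = 0.423
  V/F = 0.423: g = -0.0005, g' = -0.738 → V/F = 0.422
Converged at V/F = 0.422.
Then V = V/F·F = 0.4222·68.1 = 28.8 mol/h and L = F − V = 39.3 mol/h.

L = 39.3 mol/h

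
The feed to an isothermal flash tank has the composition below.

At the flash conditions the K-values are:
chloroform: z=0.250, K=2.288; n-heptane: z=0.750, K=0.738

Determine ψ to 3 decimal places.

Binary case is linear: z₁(K₁−1)(1+ψ(K₂−1)) + z₂(K₂−1)(1+ψ(K₁−1)) = 0
⇒ ψ = [z₁(K₁−1)+z₂(K₂−1)] / [−(K₁−1)(K₂−1)] = 0.1255/0.3375 = 0.372

ψ = 0.372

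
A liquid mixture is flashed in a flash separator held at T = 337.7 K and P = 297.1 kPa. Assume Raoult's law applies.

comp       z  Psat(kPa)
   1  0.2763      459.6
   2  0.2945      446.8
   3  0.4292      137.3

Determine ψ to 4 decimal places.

Raoult's law: Kᵢ = Pᵢˢᵃᵗ/P = Pᵢˢᵃᵗ/297.1.
  K_1 = 459.6/297.1 = 1.546954, K_2 = 446.8/297.1 = 1.503871, K_3 = 137.3/297.1 = 0.462134
Rachford–Rice: g(ψ) = Σ zᵢ(Kᵢ−1)/(1+ψ(Kᵢ−1)) = 0.
Feasibility: ΣzᵢKᵢ = 1.0687, Σzᵢ/Kᵢ = 1.3032 — both > 1, two phases present.
Iterate (Newton) starting at ψ = 0.5:
  ψ = 0.5000: g = -0.07858, g' = -0.3310 → ψ = 0.2626
  ψ = 0.2626: g = -0.00563, g' = -0.2899 → ψ = 0.2432
  ψ = 0.2432: g = -0.00002, g' = -0.2881 → ψ = 0.2431
Converged at ψ = 0.2431.

ψ = 0.2431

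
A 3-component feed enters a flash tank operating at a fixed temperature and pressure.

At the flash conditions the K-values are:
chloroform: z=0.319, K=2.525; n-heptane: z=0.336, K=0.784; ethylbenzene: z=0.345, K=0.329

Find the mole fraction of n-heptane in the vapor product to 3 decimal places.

Rachford–Rice: g(V/F) = Σ zᵢ(Kᵢ−1)/(1+V/F(Kᵢ−1)) = 0.
g(0) = ΣzᵢKᵢ − 1 = 0.182 and g(1) = 1 − Σzᵢ/Kᵢ = -0.604, so a root lies in (0, 1).
Iterate (Newton) starting at V/F = 0.5:
  V/F = 0.500: g = -0.1537, g' = -0.610 → V/F = 0.248
  V/F = 0.248: g = -0.0015, g' = -0.632 → V/F = 0.246
Converged at V/F = 0.246.
Compositions from xᵢ = zᵢ/(1+V/F(Kᵢ−1)), yᵢ = Kᵢxᵢ:
  chloroform: x = 0.232, y = 0.586
  n-heptane: x = 0.355, y = 0.278
  ethylbenzene: x = 0.413, y = 0.136

y_n-heptane = 0.278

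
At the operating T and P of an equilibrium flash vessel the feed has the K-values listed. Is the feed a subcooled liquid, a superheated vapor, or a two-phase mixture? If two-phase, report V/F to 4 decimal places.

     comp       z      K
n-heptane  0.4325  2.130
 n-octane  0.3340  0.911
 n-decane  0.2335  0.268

two-phase, V/F = 0.5213

ΣzᵢKᵢ = 1.2881; Σzᵢ/Kᵢ = 1.4410.
Both exceed 1, so a two-phase solution exists.
Material balance + equilibrium reduce to Σ zᵢ(Kᵢ−1)/(1+ψ(Kᵢ−1)) = 0.
Newton–Raphson from ψ = 0.57:
  ψ = 0.5700: g = -0.02735, g' = -0.5757 → ψ = 0.5225
  ψ = 0.5225: g = -0.00066, g' = -0.5493 → ψ = 0.5213
Converged at ψ = 0.5213.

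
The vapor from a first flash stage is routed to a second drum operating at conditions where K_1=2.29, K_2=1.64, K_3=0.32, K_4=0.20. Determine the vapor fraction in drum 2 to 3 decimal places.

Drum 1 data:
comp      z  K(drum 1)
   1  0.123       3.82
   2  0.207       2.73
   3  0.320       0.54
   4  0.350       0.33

Drum 1:
Material balance + equilibrium reduce to Σ zᵢ(Kᵢ−1)/(1+ψ₁(Kᵢ−1)) = 0.
Check two-phase: ΣzᵢKᵢ = 1.323 > 1 and Σzᵢ/Kᵢ = 1.761 > 1, so g(0) = 0.323 > 0 and g(1) = -0.761 < 0.
Newton–Raphson from ψ₁ = 0.5:
  ψ₁ = 0.500: g = -0.2079, g' = -0.816 → ψ₁ = 0.245
  ψ₁ = 0.245: g = 0.0099, g' = -0.958 → ψ₁ = 0.256
Converged at ψ₁ = 0.256.
Drum-1 compositions:
  1: x = 0.071, y = 0.273
  2: x = 0.144, y = 0.392
  3: x = 0.363, y = 0.196
  4: x = 0.422, y = 0.139
Drum-2 feed = drum-1 vapor: z₂ = (0.2730, 0.3918, 0.1958, 0.1394).
Drum 2:
Material balance + equilibrium reduce to Σ zᵢ(Kᵢ−1)/(1+ψ₂(Kᵢ−1)) = 0.
Check two-phase: ΣzᵢKᵢ = 1.358 > 1 and Σzᵢ/Kᵢ = 1.667 > 1, so g(0) = 0.358 > 0 and g(1) = -0.667 < 0.
Newton–Raphson from ψ₂ = 0.5:
  ψ₂ = 0.500: g = 0.0164, g' = -0.716 → ψ₂ = 0.523
Converged at ψ₂ = 0.523.
  1: x = 0.163, y = 0.373
  2: x = 0.294, y = 0.481
  3: x = 0.304, y = 0.097
  4: x = 0.240, y = 0.048

V/F (drum 2) = 0.523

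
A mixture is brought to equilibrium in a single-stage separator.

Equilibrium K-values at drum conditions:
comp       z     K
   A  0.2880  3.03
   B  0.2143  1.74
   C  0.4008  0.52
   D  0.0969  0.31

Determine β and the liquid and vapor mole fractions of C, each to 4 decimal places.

Material balance + equilibrium reduce to Σ zᵢ(Kᵢ−1)/(1+β(Kᵢ−1)) = 0.
Feasibility: ΣzᵢKᵢ = 1.4840, Σzᵢ/Kᵢ = 1.3016 — both > 1, two phases present.
Newton–Raphson from β = 0.5:
  β = 0.5000: g = 0.05068, g' = -0.6222 → β = 0.5815
  β = 0.5815: g = 0.00049, g' = -0.6134 → β = 0.5823
Converged at β = 0.5823.
Compositions from xᵢ = zᵢ/(1+β(Kᵢ−1)), yᵢ = Kᵢxᵢ:
  A: x = 0.1320, y = 0.3999
  B: x = 0.1498, y = 0.2606
  C: x = 0.5563, y = 0.2893
  D: x = 0.1620, y = 0.0502

β = 0.5823, x_C = 0.5563, y_C = 0.2893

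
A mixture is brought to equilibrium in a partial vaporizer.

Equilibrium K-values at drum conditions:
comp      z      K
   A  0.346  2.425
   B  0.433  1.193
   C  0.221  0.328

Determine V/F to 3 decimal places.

Iterate (Newton) starting at V/F = 0.35:
  V/F = 0.350: g = 0.2131, g' = -0.498 → V/F = 0.778
  V/F = 0.778: g = -0.0049, g' = -0.609 → V/F = 0.770
Converged at V/F = 0.770.

V/F = 0.770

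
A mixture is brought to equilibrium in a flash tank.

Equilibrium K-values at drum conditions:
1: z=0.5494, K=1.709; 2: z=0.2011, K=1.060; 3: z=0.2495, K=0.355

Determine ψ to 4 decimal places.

ψ = 0.6526

Let ψ = V/F and solve Σ zᵢ(Kᵢ−1)/(1+ψ(Kᵢ−1)) = 0.
Feasibility: ΣzᵢKᵢ = 1.2407, Σzᵢ/Kᵢ = 1.2140 — both > 1, two phases present.
Newton iteration, ψ⁰ = 0.5:
  ψ = 0.5000: g = 0.06176, g' = -0.3773 → ψ = 0.6637
  ψ = 0.6637: g = -0.00489, g' = -0.4457 → ψ = 0.6527
  ψ = 0.6527: g = -0.00004, g' = -0.4394 → ψ = 0.6526
Converged at ψ = 0.6526.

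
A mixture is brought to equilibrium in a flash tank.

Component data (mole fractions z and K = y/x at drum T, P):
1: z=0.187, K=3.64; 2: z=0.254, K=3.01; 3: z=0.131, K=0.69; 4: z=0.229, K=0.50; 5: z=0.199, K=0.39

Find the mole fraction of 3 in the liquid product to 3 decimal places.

Rachford–Rice: g(ψ) = Σ zᵢ(Kᵢ−1)/(1+ψ(Kᵢ−1)) = 0.
g(0) = ΣzᵢKᵢ − 1 = 0.728 and g(1) = 1 − Σzᵢ/Kᵢ = -0.294, so a root lies in (0, 1).
Newton iteration, ψ⁰ = 0.5:
  ψ = 0.500: g = 0.0920, g' = -0.770 → ψ = 0.620
  ψ = 0.620: g = 0.0034, g' = -0.722 → ψ = 0.624
Converged at ψ = 0.624.
Compositions from xᵢ = zᵢ/(1+ψ(Kᵢ−1)), yᵢ = Kᵢxᵢ:
  1: x = 0.071, y = 0.257
  2: x = 0.113, y = 0.339
  3: x = 0.162, y = 0.112
  4: x = 0.333, y = 0.166
  5: x = 0.321, y = 0.125

x_3 = 0.162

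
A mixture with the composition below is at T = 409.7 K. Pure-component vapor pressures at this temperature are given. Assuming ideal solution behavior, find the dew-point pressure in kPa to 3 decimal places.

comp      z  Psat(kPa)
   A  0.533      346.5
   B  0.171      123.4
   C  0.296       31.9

At the dew point ψ → 1, so Σzᵢ/Kᵢ = 1 with Kᵢ = Pᵢˢᵃᵗ/P ⇒ 1/P = Σzᵢ/Pᵢˢᵃᵗ.
1/P = 0.533/346.5 + 0.171/123.4 + 0.296/31.9 = 0.012203 ⇒ P = 81.947 kPa

Pdew = 81.947 kPa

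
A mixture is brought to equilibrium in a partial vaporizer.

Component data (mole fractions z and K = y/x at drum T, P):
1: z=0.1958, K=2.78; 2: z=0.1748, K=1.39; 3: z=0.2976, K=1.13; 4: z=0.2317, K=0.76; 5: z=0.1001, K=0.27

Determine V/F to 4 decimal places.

Material balance + equilibrium reduce to Σ zᵢ(Kᵢ−1)/(1+V/F(Kᵢ−1)) = 0.
Check two-phase: ΣzᵢKᵢ = 1.3267 > 1 and Σzᵢ/Kᵢ = 1.1352 > 1, so g(0) = 0.3267 > 0 and g(1) = -0.1352 < 0.
Iterate (Newton) starting at V/F = 0.5:
  V/F = 0.5000: g = 0.09951, g' = -0.3462 → V/F = 0.7874
  V/F = 0.7874: g = -0.00805, g' = -0.4426 → V/F = 0.7692
  V/F = 0.7692: g = -0.00014, g' = -0.4279 → V/F = 0.7689
Converged at V/F = 0.7689.

V/F = 0.7689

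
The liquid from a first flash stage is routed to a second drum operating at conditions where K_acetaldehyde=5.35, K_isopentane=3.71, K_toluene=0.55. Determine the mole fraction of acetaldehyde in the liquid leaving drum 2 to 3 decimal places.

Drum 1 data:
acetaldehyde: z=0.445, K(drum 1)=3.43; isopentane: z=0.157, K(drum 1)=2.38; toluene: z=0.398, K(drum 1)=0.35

x_acetaldehyde (drum 2) = 0.066

Drum 1:
Let ψ₁ = V/F and solve Σ zᵢ(Kᵢ−1)/(1+ψ₁(Kᵢ−1)) = 0.
g(0) = ΣzᵢKᵢ − 1 = 1.039 and g(1) = 1 − Σzᵢ/Kᵢ = -0.333, so a root lies in (0, 1).
Newton–Raphson from ψ₁ = 0.32:
  ψ₁ = 0.320: g = 0.4320, g' = -1.244 → ψ₁ = 0.667
  ψ₁ = 0.667: g = 0.0683, g' = -0.988 → ψ₁ = 0.737
  ψ₁ = 0.737: g = -0.0013, g' = -1.030 → ψ₁ = 0.735
Converged at ψ₁ = 0.735.
Drum-1 compositions:
  acetaldehyde: x = 0.160, y = 0.548
  isopentane: x = 0.078, y = 0.185
  toluene: x = 0.762, y = 0.267
Drum-2 feed = drum-1 liquid: z₂ = (0.1597, 0.0779, 0.7624).
Drum 2:
Iterate (Newton) starting at ψ₂ = 0.5:
  ψ₂ = 0.500: g = -0.1342, g' = -0.660 → ψ₂ = 0.297
  ψ₂ = 0.297: g = 0.0244, g' = -0.958 → ψ₂ = 0.322
  ψ₂ = 0.322: g = 0.0008, g' = -0.898 → ψ₂ = 0.323
Converged at ψ₂ = 0.323.
  acetaldehyde: x = 0.066, y = 0.355
  isopentane: x = 0.042, y = 0.154
  toluene: x = 0.892, y = 0.491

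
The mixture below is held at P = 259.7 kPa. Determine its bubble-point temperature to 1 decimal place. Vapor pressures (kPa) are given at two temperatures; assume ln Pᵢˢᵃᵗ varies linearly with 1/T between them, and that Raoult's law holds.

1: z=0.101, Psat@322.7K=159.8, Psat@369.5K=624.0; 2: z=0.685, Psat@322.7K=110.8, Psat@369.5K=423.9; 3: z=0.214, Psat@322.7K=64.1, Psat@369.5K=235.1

Bubble-point temperature: ΣzᵢPᵢˢᵃᵗ(T) = P. Interpolate ln Pᵢˢᵃᵗ = aᵢ + bᵢ/T.
  T = 322.7 K: ΣzᵢPᵢˢᵃᵗ = 105.76 kPa
  T = 369.5 K: ΣzᵢPᵢˢᵃᵗ = 403.71 kPa
  T = 346.1 K: ΣzᵢPᵢˢᵃᵗ = 216.19 kPa
  T = 357.8 K: ΣzᵢPᵢˢᵃᵗ = 298.46 kPa
  T = 352.0 K: ΣzᵢPᵢˢᵃᵗ = 255.05 kPa
  T = 354.9 K: ΣzᵢPᵢˢᵃᵗ = 276.08 kPa
  T = 353.4 K: ΣzᵢPᵢˢᵃᵗ = 265.03 kPa
Interpolating between 352.0 K and 353.4 K gives T ≈ 352.7 K.

T = 352.7 K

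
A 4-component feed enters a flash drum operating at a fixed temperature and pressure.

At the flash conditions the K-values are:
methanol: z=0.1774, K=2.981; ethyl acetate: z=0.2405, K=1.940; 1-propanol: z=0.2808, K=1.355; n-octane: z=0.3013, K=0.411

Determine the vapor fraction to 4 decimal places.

Let ψ = V/F and solve Σ zᵢ(Kᵢ−1)/(1+ψ(Kᵢ−1)) = 0.
Check two-phase: ΣzᵢKᵢ = 1.4997 > 1 and Σzᵢ/Kᵢ = 1.1238 > 1, so g(0) = 0.4997 > 0 and g(1) = -0.1238 < 0.
Newton iteration, ψ⁰ = 0.5:
  ψ = 0.5000: g = 0.16345, g' = -0.5096 → ψ = 0.8208
  ψ = 0.8208: g = -0.00491, g' = -0.5816 → ψ = 0.8123
Converged at ψ = 0.8123.

ψ = 0.8123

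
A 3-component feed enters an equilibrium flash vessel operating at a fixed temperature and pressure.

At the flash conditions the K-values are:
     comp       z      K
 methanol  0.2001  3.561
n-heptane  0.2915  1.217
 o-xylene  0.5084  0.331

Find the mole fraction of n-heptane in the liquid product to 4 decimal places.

x_n-heptane = 0.2789

Rachford–Rice: g(V/F) = Σ zᵢ(Kᵢ−1)/(1+V/F(Kᵢ−1)) = 0.
Check two-phase: ΣzᵢKᵢ = 1.2356 > 1 and Σzᵢ/Kᵢ = 1.8317 > 1, so g(0) = 0.2356 > 0 and g(1) = -0.8317 < 0.
Iterate (Newton) starting at V/F = 0.35:
  V/F = 0.3500: g = -0.11508, g' = -0.7647 → V/F = 0.1995
  V/F = 0.1995: g = 0.00728, g' = -0.8905 → V/F = 0.2077
Converged at V/F = 0.2077.
Compositions from xᵢ = zᵢ/(1+V/F(Kᵢ−1)), yᵢ = Kᵢxᵢ:
  methanol: x = 0.1306, y = 0.4651
  n-heptane: x = 0.2789, y = 0.3395
  o-xylene: x = 0.5905, y = 0.1954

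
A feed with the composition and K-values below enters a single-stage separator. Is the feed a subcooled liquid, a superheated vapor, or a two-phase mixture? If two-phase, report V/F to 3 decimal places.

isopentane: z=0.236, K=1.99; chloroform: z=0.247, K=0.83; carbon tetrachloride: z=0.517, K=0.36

subcooled liquid

ΣzᵢKᵢ = 0.861; Σzᵢ/Kᵢ = 1.852.
Since ΣzᵢKᵢ < 1 the mixture is below its bubble point — single liquid phase.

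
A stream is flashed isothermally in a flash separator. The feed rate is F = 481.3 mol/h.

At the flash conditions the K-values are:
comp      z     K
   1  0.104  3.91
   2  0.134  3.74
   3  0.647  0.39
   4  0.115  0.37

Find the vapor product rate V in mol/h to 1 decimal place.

V = 56.5 mol/h

Rachford–Rice: g(β) = Σ zᵢ(Kᵢ−1)/(1+β(Kᵢ−1)) = 0.
Feasibility: ΣzᵢKᵢ = 1.203, Σzᵢ/Kᵢ = 2.032 — both > 1, two phases present.
Newton–Raphson from β = 0.5:
  β = 0.500: g = -0.3954, g' = -0.921 → β = 0.071
  β = 0.071: g = 0.0705, g' = -1.625 → β = 0.114
  β = 0.114: g = 0.0049, g' = -1.412 → β = 0.117
Converged at β = 0.117.
Then V = β·F = 0.1174·481.3 = 56.5 mol/h and L = F − V = 424.8 mol/h.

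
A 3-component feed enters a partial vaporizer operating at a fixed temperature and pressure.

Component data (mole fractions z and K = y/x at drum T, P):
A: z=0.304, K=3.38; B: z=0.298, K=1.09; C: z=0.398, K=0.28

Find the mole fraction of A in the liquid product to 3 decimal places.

x_A = 0.157

Newton iteration, V/F⁰ = 0.58:
  V/F = 0.580: g = -0.1626, g' = -0.914 → V/F = 0.402
  V/F = 0.402: g = -0.0078, g' = -0.861 → V/F = 0.393
Converged at V/F = 0.393.
Compositions from xᵢ = zᵢ/(1+V/F(Kᵢ−1)), yᵢ = Kᵢxᵢ:
  A: x = 0.157, y = 0.531
  B: x = 0.288, y = 0.314
  C: x = 0.555, y = 0.155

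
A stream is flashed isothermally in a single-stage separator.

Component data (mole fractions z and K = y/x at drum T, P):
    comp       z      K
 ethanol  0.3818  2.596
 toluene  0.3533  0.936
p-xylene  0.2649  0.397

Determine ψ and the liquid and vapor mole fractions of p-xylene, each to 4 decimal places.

Newton iteration, ψ⁰ = 0.5:
  ψ = 0.5000: g = 0.08686, g' = -0.4998 → ψ = 0.6738
  ψ = 0.6738: g = 0.00093, g' = -0.5006 → ψ = 0.6757
Converged at ψ = 0.6757.
Compositions from xᵢ = zᵢ/(1+ψ(Kᵢ−1)), yᵢ = Kᵢxᵢ:
  ethanol: x = 0.1837, y = 0.4769
  toluene: x = 0.3693, y = 0.3456
  p-xylene: x = 0.4470, y = 0.1775

ψ = 0.6757, x_p-xylene = 0.4470, y_p-xylene = 0.1775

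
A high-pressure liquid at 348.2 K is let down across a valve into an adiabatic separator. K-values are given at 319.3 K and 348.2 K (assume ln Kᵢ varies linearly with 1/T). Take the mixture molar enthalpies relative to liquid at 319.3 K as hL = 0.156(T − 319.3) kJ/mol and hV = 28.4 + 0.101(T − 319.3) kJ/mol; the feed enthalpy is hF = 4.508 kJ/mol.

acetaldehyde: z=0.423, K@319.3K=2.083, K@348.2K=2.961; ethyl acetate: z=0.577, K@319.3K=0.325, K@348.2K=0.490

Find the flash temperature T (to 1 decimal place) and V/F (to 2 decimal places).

T = 322.1 K, V/F = 0.14

Adiabatic flash: solve Rachford–Rice at each trial T, then check hF = ψ·hV(T) + (1−ψ)·hL(T).
  T = 319.3 K: K = (2.083, 0.325), RR gives ψ = 0.094, H_out = 2.666 kJ/mol
  T = 348.2 K: K = (2.961, 0.490), RR gives ψ = 0.535, H_out = 18.857 kJ/mol
  T = 333.8 K: K = (2.504, 0.403), RR gives ψ = 0.325, H_out = 11.227 kJ/mol
  T = 326.6 K: K = (2.290, 0.363), RR gives ψ = 0.217, H_out = 7.207 kJ/mol
  T = 323.0 K: K = (2.187, 0.344), RR gives ψ = 0.159, H_out = 5.047 kJ/mol
  T = 321.1 K: K = (2.133, 0.334), RR gives ψ = 0.126, H_out = 3.848 kJ/mol
Linear interpolation between T = 321.1 (H_out = 3.848) and T = 323.0 (H_out = 5.047) on hF = 4.508 gives T ≈ 322.1 K, at which ψ = 0.14.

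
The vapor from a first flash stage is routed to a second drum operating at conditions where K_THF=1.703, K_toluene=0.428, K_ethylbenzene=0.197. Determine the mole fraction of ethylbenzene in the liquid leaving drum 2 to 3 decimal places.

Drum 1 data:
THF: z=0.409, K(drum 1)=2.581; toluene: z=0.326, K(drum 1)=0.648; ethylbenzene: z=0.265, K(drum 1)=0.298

Drum 1:
Rachford–Rice: g(ψ₁) = Σ zᵢ(Kᵢ−1)/(1+ψ₁(Kᵢ−1)) = 0.
Check two-phase: ΣzᵢKᵢ = 1.346 > 1 and Σzᵢ/Kᵢ = 1.551 > 1, so g(0) = 0.346 > 0 and g(1) = -0.551 < 0.
Newton–Raphson from ψ₁ = 0.43:
  ψ₁ = 0.430: g = -0.0167, g' = -0.686 → ψ₁ = 0.406
Converged at ψ₁ = 0.406.
Drum-1 compositions:
  THF: x = 0.249, y = 0.643
  toluene: x = 0.380, y = 0.246
  ethylbenzene: x = 0.371, y = 0.110
Drum-2 feed = drum-1 vapor: z₂ = (0.6432, 0.2464, 0.1104).
Drum 2:
Newton–Raphson from ψ₂ = 0.31:
  ψ₂ = 0.310: g = 0.0818, g' = -0.460 → ψ₂ = 0.488
  ψ₂ = 0.488: g = -0.0047, g' = -0.524 → ψ₂ = 0.479
Converged at ψ₂ = 0.479.
  THF: x = 0.481, y = 0.819
  toluene: x = 0.339, y = 0.145
  ethylbenzene: x = 0.179, y = 0.035

x_ethylbenzene (drum 2) = 0.179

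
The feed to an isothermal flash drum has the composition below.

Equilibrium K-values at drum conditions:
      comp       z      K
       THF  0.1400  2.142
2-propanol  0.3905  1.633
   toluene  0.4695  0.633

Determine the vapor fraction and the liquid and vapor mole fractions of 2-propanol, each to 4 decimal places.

ψ = 0.8151, x_2-propanol = 0.2576, y_2-propanol = 0.4206

Let ψ = V/F and solve Σ zᵢ(Kᵢ−1)/(1+ψ(Kᵢ−1)) = 0.
g(0) = ΣzᵢKᵢ − 1 = 0.2348 and g(1) = 1 − Σzᵢ/Kᵢ = -0.0462, so a root lies in (0, 1).
Iterate (Newton) starting at ψ = 0.5:
  ψ = 0.5000: g = 0.07850, g' = -0.2591 → ψ = 0.8030
  ψ = 0.8030: g = 0.00299, g' = -0.2456 → ψ = 0.8151
Converged at ψ = 0.8151.
Compositions from xᵢ = zᵢ/(1+ψ(Kᵢ−1)), yᵢ = Kᵢxᵢ:
  THF: x = 0.0725, y = 0.1553
  2-propanol: x = 0.2576, y = 0.4206
  toluene: x = 0.6699, y = 0.4241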